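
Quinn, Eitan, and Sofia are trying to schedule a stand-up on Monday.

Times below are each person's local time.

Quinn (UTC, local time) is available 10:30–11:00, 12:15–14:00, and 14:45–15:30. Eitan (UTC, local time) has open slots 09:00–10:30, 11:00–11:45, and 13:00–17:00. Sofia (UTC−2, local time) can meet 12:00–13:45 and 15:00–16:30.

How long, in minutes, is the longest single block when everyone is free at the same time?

45 minutes

Quinn → UTC: 10:30–11:00, 12:15–14:00, 14:45–15:30.
Eitan → UTC: 09:00–10:30, 11:00–11:45, 13:00–17:00.
Sofia → UTC: 14:00–15:45, 17:00–18:30.
Quinn ∩ Eitan: 13:00–14:00, 14:45–15:30.
Quinn ∩ Eitan ∩ Sofia: 14:45–15:30.
Single common window of 45 minutes.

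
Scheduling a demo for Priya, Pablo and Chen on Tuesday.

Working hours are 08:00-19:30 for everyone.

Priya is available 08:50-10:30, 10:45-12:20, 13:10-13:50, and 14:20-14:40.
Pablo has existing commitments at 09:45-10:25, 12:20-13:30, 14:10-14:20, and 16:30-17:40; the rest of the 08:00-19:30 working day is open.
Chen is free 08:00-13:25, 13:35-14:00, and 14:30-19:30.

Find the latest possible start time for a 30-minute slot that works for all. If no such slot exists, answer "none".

Pablo free within 08:00–19:30: 08:00–09:45, 10:25–12:20, 13:30–14:10, 14:20–16:30, 17:40–19:30.
Priya ∩ Pablo: 08:50–09:45, 10:25–10:30, 10:45–12:20, 13:30–13:50, 14:20–14:40.
Priya ∩ Pablo ∩ Chen: 08:50–09:45, 10:25–10:30, 10:45–12:20, 13:35–13:50, 14:30–14:40.
Windows ≥ 30 min: 08:50–09:45, 10:45–12:20.
Latest start in the last window 10:45–12:20 is 12:20 − 30 min = 11:50.

11:50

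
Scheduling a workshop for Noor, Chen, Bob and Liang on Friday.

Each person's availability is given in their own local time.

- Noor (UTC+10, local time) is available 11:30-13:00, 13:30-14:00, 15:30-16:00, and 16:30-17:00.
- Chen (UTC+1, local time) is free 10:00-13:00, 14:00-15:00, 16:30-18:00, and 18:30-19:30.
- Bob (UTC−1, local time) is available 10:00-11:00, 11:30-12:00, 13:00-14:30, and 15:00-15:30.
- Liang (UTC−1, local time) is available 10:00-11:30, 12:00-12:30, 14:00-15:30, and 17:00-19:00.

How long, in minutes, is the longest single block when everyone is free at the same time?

0 minutes

Noor → UTC: 01:30–03:00, 03:30–04:00, 05:30–06:00, 06:30–07:00.
Chen → UTC: 09:00–12:00, 13:00–14:00, 15:30–17:00, 17:30–18:30.
Bob → UTC: 11:00–12:00, 12:30–13:00, 14:00–15:30, 16:00–16:30.
Liang → UTC: 11:00–12:30, 13:00–13:30, 15:00–16:30, 18:00–20:00.
Noor ∩ Chen: (none).
Noor ∩ Chen ∩ Bob: (none).
Noor ∩ Chen ∩ Bob ∩ Liang: (none).
No common window.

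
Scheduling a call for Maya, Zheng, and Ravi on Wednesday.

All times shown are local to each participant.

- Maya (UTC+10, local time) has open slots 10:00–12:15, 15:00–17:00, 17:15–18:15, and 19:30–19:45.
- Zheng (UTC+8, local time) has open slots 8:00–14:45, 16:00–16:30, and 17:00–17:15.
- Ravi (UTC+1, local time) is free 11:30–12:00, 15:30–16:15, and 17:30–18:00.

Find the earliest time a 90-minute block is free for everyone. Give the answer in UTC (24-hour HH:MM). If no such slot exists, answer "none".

none

Maya → UTC: 00:00–02:15, 05:00–07:00, 07:15–08:15, 09:30–09:45.
Zheng → UTC: 00:00–06:45, 08:00–08:30, 09:00–09:15.
Ravi → UTC: 10:30–11:00, 14:30–15:15, 16:30–17:00.
Maya ∩ Zheng: 00:00–02:15, 05:00–06:45, 08:00–08:15.
Maya ∩ Zheng ∩ Ravi: (none).
Windows ≥ 90 min: (none).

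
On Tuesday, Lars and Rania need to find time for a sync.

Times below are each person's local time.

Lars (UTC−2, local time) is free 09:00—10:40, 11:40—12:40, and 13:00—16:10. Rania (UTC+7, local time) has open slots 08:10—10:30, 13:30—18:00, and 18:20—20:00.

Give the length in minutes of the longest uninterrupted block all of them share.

80 minutes

Lars → UTC: 11:00–12:40, 13:40–14:40, 15:00–18:10.
Rania → UTC: 01:10–03:30, 06:30–11:00, 11:20–13:00.
Lars ∩ Rania: 11:20–12:40.
Single common window of 80 minutes.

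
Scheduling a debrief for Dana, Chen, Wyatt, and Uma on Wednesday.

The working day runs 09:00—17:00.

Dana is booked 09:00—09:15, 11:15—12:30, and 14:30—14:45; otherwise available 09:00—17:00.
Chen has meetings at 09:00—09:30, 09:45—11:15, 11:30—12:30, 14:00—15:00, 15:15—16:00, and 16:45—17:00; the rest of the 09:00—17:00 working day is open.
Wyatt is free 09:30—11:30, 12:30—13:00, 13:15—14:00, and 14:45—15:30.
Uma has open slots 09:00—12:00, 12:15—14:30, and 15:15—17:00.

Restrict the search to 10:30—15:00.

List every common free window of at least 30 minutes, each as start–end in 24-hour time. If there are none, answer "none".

12:30–13:00, 13:15–14:00

Dana free within 09:00–17:00: 09:15–11:15, 12:30–14:30, 14:45–17:00.
Chen free within 09:00–17:00: 09:30–09:45, 11:15–11:30, 12:30–14:00, 15:00–15:15, 16:00–16:45.
Dana ∩ Chen: 09:30–09:45, 12:30–14:00, 15:00–15:15, 16:00–16:45.
Dana ∩ Chen ∩ Wyatt: 09:30–09:45, 12:30–13:00, 13:15–14:00, 15:00–15:15.
Dana ∩ Chen ∩ Wyatt ∩ Uma: 09:30–09:45, 12:30–13:00, 13:15–14:00.
Restricted to 10:30–15:00: 12:30–13:00, 13:15–14:00.
Windows ≥ 30 min: 12:30–13:00, 13:15–14:00.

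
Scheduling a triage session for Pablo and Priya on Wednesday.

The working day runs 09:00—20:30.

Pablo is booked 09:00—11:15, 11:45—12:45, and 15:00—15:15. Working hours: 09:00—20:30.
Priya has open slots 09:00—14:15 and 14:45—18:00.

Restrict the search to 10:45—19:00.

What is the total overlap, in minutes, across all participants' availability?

300 minutes

Pablo free within 09:00–20:30: 11:15–11:45, 12:45–15:00, 15:15–20:30.
Pablo ∩ Priya: 11:15–11:45, 12:45–14:15, 14:45–15:00, 15:15–18:00.
Restricted to 10:45–19:00: 11:15–11:45, 12:45–14:15, 14:45–15:00, 15:15–18:00.
Total common minutes: 30 + 90 + 15 + 165 = 300.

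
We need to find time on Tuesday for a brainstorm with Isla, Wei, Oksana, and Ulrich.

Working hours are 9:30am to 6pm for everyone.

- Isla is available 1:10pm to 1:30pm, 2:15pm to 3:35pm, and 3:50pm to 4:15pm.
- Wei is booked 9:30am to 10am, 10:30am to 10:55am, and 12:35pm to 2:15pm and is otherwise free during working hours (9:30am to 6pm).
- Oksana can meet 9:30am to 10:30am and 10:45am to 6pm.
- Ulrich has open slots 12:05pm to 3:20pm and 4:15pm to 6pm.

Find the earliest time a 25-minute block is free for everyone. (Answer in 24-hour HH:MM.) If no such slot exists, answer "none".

14:15

Wei free within 09:30–18:00: 10:00–10:30, 10:55–12:35, 14:15–18:00.
Isla ∩ Wei: 14:15–15:35, 15:50–16:15.
Isla ∩ Wei ∩ Oksana: 14:15–15:35, 15:50–16:15.
Isla ∩ Wei ∩ Oksana ∩ Ulrich: 14:15–15:20.
Windows ≥ 25 min: 14:15–15:20.
Earliest such window starts at 14:15.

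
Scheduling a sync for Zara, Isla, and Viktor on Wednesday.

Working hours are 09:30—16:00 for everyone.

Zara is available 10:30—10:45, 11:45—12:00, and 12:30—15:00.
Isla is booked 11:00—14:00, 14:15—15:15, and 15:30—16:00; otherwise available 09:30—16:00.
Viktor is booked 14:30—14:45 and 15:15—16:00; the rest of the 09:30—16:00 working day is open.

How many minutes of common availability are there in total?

Isla free within 09:30–16:00: 09:30–11:00, 14:00–14:15, 15:15–15:30.
Viktor free within 09:30–16:00: 09:30–14:30, 14:45–15:15.
Zara ∩ Isla: 10:30–10:45, 14:00–14:15.
Zara ∩ Isla ∩ Viktor: 10:30–10:45, 14:00–14:15.
Total common minutes: 15 + 15 = 30.

30 minutes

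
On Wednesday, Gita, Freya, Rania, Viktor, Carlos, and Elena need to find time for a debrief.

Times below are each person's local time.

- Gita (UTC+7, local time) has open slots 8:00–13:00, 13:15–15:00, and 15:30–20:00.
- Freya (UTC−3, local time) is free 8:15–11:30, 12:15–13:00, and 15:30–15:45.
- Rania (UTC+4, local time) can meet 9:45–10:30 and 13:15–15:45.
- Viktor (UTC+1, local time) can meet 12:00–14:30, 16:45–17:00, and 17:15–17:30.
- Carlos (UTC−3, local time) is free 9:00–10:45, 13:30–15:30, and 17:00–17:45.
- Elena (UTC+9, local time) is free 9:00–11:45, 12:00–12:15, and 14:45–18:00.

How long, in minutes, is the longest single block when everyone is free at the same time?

Gita → UTC: 01:00–06:00, 06:15–08:00, 08:30–13:00.
Freya → UTC: 11:15–14:30, 15:15–16:00, 18:30–18:45.
Rania → UTC: 05:45–06:30, 09:15–11:45.
Viktor → UTC: 11:00–13:30, 15:45–16:00, 16:15–16:30.
Carlos → UTC: 12:00–13:45, 16:30–18:30, 20:00–20:45.
Elena → UTC: 00:00–02:45, 03:00–03:15, 05:45–09:00.
Gita ∩ Freya: 11:15–13:00.
Gita ∩ Freya ∩ Rania: 11:15–11:45.
Gita ∩ Freya ∩ Rania ∩ Viktor: 11:15–11:45.
Gita ∩ Freya ∩ Rania ∩ Viktor ∩ Carlos: (none).
Gita ∩ Freya ∩ Rania ∩ Viktor ∩ Carlos ∩ Elena: (none).
No common window.

0 minutes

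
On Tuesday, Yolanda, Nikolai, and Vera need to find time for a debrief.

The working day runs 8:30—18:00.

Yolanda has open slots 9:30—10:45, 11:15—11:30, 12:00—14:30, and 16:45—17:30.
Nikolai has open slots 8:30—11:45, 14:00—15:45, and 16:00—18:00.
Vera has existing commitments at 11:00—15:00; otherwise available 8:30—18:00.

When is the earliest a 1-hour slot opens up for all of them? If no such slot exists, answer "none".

Vera free within 08:30–18:00: 08:30–11:00, 15:00–18:00.
Yolanda ∩ Nikolai: 09:30–10:45, 11:15–11:30, 14:00–14:30, 16:45–17:30.
Yolanda ∩ Nikolai ∩ Vera: 09:30–10:45, 16:45–17:30.
Windows ≥ 60 min: 09:30–10:45.
Earliest such window starts at 09:30.

09:30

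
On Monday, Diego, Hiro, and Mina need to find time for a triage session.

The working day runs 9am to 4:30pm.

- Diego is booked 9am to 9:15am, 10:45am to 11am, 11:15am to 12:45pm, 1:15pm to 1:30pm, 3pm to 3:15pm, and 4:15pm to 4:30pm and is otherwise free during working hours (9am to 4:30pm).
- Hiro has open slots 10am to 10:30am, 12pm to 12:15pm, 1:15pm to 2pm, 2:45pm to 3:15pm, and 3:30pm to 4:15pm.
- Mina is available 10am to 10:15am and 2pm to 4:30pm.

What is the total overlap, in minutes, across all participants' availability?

75 minutes

Diego free within 09:00–16:30: 09:15–10:45, 11:00–11:15, 12:45–13:15, 13:30–15:00, 15:15–16:15.
Diego ∩ Hiro: 10:00–10:30, 13:30–14:00, 14:45–15:00, 15:30–16:15.
Diego ∩ Hiro ∩ Mina: 10:00–10:15, 14:45–15:00, 15:30–16:15.
Total common minutes: 15 + 15 + 45 = 75.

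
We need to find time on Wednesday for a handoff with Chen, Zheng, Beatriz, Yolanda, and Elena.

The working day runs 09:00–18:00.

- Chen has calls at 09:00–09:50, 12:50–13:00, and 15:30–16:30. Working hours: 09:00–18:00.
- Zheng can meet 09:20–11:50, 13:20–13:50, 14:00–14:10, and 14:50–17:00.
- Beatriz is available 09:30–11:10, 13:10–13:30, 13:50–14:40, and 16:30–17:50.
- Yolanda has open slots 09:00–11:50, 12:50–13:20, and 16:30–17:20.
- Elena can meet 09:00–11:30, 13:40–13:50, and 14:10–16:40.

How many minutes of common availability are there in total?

90 minutes

Chen free within 09:00–18:00: 09:50–12:50, 13:00–15:30, 16:30–18:00.
Chen ∩ Zheng: 09:50–11:50, 13:20–13:50, 14:00–14:10, 14:50–15:30, 16:30–17:00.
Chen ∩ Zheng ∩ Beatriz: 09:50–11:10, 13:20–13:30, 14:00–14:10, 16:30–17:00.
Chen ∩ Zheng ∩ Beatriz ∩ Yolanda: 09:50–11:10, 16:30–17:00.
Chen ∩ Zheng ∩ Beatriz ∩ Yolanda ∩ Elena: 09:50–11:10, 16:30–16:40.
Total common minutes: 80 + 10 = 90.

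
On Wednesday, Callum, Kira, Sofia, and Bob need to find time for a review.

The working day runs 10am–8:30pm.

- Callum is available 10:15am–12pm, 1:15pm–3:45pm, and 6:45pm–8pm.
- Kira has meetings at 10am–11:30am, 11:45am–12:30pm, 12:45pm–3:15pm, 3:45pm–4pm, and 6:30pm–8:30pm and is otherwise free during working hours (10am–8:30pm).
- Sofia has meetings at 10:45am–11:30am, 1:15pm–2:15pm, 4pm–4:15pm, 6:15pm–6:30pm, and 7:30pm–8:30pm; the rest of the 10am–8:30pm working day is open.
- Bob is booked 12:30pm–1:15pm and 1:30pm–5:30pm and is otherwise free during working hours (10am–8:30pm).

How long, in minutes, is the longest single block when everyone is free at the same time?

Kira free within 10:00–20:30: 11:30–11:45, 12:30–12:45, 15:15–15:45, 16:00–18:30.
Sofia free within 10:00–20:30: 10:00–10:45, 11:30–13:15, 14:15–16:00, 16:15–18:15, 18:30–19:30.
Bob free within 10:00–20:30: 10:00–12:30, 13:15–13:30, 17:30–20:30.
Callum ∩ Kira: 11:30–11:45, 15:15–15:45.
Callum ∩ Kira ∩ Sofia: 11:30–11:45, 15:15–15:45.
Callum ∩ Kira ∩ Sofia ∩ Bob: 11:30–11:45.
Single common window of 15 minutes.

15 minutes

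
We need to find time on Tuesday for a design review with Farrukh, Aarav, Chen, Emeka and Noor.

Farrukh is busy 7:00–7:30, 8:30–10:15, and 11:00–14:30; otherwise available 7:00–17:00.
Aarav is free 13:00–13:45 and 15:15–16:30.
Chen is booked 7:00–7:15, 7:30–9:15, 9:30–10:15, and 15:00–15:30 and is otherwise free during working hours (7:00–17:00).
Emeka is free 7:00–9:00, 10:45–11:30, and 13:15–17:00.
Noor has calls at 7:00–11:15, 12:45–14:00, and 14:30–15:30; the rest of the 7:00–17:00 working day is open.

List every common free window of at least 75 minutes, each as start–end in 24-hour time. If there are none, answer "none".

none

Farrukh free within 07:00–17:00: 07:30–08:30, 10:15–11:00, 14:30–17:00.
Chen free within 07:00–17:00: 07:15–07:30, 09:15–09:30, 10:15–15:00, 15:30–17:00.
Noor free within 07:00–17:00: 11:15–12:45, 14:00–14:30, 15:30–17:00.
Farrukh ∩ Aarav: 15:15–16:30.
Farrukh ∩ Aarav ∩ Chen: 15:30–16:30.
Farrukh ∩ Aarav ∩ Chen ∩ Emeka: 15:30–16:30.
Farrukh ∩ Aarav ∩ Chen ∩ Emeka ∩ Noor: 15:30–16:30.
Windows ≥ 75 min: (none).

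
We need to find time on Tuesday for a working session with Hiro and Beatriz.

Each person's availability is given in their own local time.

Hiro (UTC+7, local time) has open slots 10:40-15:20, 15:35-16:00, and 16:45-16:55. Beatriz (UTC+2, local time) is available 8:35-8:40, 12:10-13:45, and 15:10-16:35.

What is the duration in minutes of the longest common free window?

Hiro → UTC: 03:40–08:20, 08:35–09:00, 09:45–09:55.
Beatriz → UTC: 06:35–06:40, 10:10–11:45, 13:10–14:35.
Hiro ∩ Beatriz: 06:35–06:40.
Single common window of 5 minutes.

5 minutes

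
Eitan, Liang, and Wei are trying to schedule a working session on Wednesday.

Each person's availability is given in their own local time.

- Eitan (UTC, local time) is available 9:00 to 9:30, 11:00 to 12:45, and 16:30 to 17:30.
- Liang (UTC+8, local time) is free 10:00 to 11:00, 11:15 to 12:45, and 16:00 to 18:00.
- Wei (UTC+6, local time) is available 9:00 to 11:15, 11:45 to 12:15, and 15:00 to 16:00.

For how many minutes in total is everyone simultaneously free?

Eitan → UTC: 09:00–09:30, 11:00–12:45, 16:30–17:30.
Liang → UTC: 02:00–03:00, 03:15–04:45, 08:00–10:00.
Wei → UTC: 03:00–05:15, 05:45–06:15, 09:00–10:00.
Eitan ∩ Liang: 09:00–09:30.
Eitan ∩ Liang ∩ Wei: 09:00–09:30.
Total common minutes: 30.

30 minutes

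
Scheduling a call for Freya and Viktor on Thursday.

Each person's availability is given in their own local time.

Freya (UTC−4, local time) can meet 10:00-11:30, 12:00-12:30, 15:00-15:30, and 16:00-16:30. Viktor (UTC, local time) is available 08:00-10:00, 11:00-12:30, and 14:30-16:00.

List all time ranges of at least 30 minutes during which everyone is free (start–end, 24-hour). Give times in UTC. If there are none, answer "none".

14:30–15:30

Freya → UTC: 14:00–15:30, 16:00–16:30, 19:00–19:30, 20:00–20:30.
Viktor → UTC: 08:00–10:00, 11:00–12:30, 14:30–16:00.
Freya ∩ Viktor: 14:30–15:30.
Windows ≥ 30 min: 14:30–15:30.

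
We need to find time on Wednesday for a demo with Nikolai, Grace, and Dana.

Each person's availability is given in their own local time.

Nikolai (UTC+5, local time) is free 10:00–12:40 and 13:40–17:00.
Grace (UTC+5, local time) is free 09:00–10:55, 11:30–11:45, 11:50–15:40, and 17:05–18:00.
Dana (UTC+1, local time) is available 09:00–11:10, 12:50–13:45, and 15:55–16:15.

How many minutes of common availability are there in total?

90 minutes

Nikolai → UTC: 05:00–07:40, 08:40–12:00.
Grace → UTC: 04:00–05:55, 06:30–06:45, 06:50–10:40, 12:05–13:00.
Dana → UTC: 08:00–10:10, 11:50–12:45, 14:55–15:15.
Nikolai ∩ Grace: 05:00–05:55, 06:30–06:45, 06:50–07:40, 08:40–10:40.
Nikolai ∩ Grace ∩ Dana: 08:40–10:10.
Total common minutes: 90.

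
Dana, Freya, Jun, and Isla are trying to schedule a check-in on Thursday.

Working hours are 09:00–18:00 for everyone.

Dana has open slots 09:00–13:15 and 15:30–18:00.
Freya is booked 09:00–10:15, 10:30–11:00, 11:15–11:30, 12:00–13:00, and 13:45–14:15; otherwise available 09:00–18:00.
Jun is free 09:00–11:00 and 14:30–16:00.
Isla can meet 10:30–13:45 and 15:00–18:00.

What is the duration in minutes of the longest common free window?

Freya free within 09:00–18:00: 10:15–10:30, 11:00–11:15, 11:30–12:00, 13:00–13:45, 14:15–18:00.
Dana ∩ Freya: 10:15–10:30, 11:00–11:15, 11:30–12:00, 13:00–13:15, 15:30–18:00.
Dana ∩ Freya ∩ Jun: 10:15–10:30, 15:30–16:00.
Dana ∩ Freya ∩ Jun ∩ Isla: 15:30–16:00.
Single common window of 30 minutes.

30 minutes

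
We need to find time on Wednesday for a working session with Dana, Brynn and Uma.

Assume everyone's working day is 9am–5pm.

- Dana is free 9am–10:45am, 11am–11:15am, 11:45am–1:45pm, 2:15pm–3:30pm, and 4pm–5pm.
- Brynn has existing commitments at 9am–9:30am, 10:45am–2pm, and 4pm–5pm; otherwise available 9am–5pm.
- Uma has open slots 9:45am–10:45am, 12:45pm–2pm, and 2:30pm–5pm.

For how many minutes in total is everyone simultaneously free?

120 minutes

Brynn free within 09:00–17:00: 09:30–10:45, 14:00–16:00.
Dana ∩ Brynn: 09:30–10:45, 14:15–15:30.
Dana ∩ Brynn ∩ Uma: 09:45–10:45, 14:30–15:30.
Total common minutes: 60 + 60 = 120.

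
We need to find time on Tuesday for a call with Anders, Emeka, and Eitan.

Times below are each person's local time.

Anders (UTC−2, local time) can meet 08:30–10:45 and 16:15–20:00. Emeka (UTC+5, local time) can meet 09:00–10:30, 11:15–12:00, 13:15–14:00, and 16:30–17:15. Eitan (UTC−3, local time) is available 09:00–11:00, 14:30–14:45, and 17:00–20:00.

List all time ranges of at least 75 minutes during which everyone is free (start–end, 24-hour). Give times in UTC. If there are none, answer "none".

Anders → UTC: 10:30–12:45, 18:15–22:00.
Emeka → UTC: 04:00–05:30, 06:15–07:00, 08:15–09:00, 11:30–12:15.
Eitan → UTC: 12:00–14:00, 17:30–17:45, 20:00–23:00.
Anders ∩ Emeka: 11:30–12:15.
Anders ∩ Emeka ∩ Eitan: 12:00–12:15.
Windows ≥ 75 min: (none).

none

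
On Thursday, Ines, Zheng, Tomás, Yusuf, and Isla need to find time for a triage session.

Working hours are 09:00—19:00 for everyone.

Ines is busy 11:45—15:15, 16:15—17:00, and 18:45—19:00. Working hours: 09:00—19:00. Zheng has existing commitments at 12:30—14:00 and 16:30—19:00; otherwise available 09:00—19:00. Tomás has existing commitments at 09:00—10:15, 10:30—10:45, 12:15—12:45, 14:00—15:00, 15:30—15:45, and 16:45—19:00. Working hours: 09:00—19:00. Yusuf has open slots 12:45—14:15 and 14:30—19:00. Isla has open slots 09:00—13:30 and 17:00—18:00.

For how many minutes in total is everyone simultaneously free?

Ines free within 09:00–19:00: 09:00–11:45, 15:15–16:15, 17:00–18:45.
Zheng free within 09:00–19:00: 09:00–12:30, 14:00–16:30.
Tomás free within 09:00–19:00: 10:15–10:30, 10:45–12:15, 12:45–14:00, 15:00–15:30, 15:45–16:45.
Ines ∩ Zheng: 09:00–11:45, 15:15–16:15.
Ines ∩ Zheng ∩ Tomás: 10:15–10:30, 10:45–11:45, 15:15–15:30, 15:45–16:15.
Ines ∩ Zheng ∩ Tomás ∩ Yusuf: 15:15–15:30, 15:45–16:15.
Ines ∩ Zheng ∩ Tomás ∩ Yusuf ∩ Isla: (none).
Total common minutes: 0.

0 minutes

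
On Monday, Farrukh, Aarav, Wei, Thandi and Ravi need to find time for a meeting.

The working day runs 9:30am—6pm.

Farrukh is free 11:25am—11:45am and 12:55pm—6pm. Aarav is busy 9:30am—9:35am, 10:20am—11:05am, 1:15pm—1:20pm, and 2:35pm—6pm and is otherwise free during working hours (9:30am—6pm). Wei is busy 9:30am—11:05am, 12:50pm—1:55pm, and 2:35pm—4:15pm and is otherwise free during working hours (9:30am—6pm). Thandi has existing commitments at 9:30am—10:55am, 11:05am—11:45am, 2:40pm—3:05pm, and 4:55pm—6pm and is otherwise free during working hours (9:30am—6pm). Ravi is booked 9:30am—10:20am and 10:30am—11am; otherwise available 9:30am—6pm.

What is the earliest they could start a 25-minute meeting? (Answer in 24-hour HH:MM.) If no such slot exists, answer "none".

13:55

Aarav free within 09:30–18:00: 09:35–10:20, 11:05–13:15, 13:20–14:35.
Wei free within 09:30–18:00: 11:05–12:50, 13:55–14:35, 16:15–18:00.
Thandi free within 09:30–18:00: 10:55–11:05, 11:45–14:40, 15:05–16:55.
Ravi free within 09:30–18:00: 10:20–10:30, 11:00–18:00.
Farrukh ∩ Aarav: 11:25–11:45, 12:55–13:15, 13:20–14:35.
Farrukh ∩ Aarav ∩ Wei: 11:25–11:45, 13:55–14:35.
Farrukh ∩ Aarav ∩ Wei ∩ Thandi: 13:55–14:35.
Farrukh ∩ Aarav ∩ Wei ∩ Thandi ∩ Ravi: 13:55–14:35.
Windows ≥ 25 min: 13:55–14:35.
Earliest such window starts at 13:55.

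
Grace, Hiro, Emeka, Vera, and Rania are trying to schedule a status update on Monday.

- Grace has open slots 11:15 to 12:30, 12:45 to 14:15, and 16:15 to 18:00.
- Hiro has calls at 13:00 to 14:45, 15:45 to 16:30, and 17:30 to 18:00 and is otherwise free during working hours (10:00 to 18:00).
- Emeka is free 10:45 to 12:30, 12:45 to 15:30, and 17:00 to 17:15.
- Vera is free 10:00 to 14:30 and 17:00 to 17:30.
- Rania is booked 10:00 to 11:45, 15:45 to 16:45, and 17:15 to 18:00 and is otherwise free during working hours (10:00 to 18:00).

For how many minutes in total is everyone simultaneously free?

75 minutes

Hiro free within 10:00–18:00: 10:00–13:00, 14:45–15:45, 16:30–17:30.
Rania free within 10:00–18:00: 11:45–15:45, 16:45–17:15.
Grace ∩ Hiro: 11:15–12:30, 12:45–13:00, 16:30–17:30.
Grace ∩ Hiro ∩ Emeka: 11:15–12:30, 12:45–13:00, 17:00–17:15.
Grace ∩ Hiro ∩ Emeka ∩ Vera: 11:15–12:30, 12:45–13:00, 17:00–17:15.
Grace ∩ Hiro ∩ Emeka ∩ Vera ∩ Rania: 11:45–12:30, 12:45–13:00, 17:00–17:15.
Total common minutes: 45 + 15 + 15 = 75.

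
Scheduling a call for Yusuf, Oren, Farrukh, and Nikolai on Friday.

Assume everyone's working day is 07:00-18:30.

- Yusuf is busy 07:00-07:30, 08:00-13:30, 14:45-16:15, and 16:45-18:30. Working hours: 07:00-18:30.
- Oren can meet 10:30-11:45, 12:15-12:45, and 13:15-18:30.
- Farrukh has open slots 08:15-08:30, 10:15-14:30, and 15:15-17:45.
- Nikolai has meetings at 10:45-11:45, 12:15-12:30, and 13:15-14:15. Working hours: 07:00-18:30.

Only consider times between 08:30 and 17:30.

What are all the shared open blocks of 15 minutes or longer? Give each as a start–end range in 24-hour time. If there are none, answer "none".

Yusuf free within 07:00–18:30: 07:30–08:00, 13:30–14:45, 16:15–16:45.
Nikolai free within 07:00–18:30: 07:00–10:45, 11:45–12:15, 12:30–13:15, 14:15–18:30.
Yusuf ∩ Oren: 13:30–14:45, 16:15–16:45.
Yusuf ∩ Oren ∩ Farrukh: 13:30–14:30, 16:15–16:45.
Yusuf ∩ Oren ∩ Farrukh ∩ Nikolai: 14:15–14:30, 16:15–16:45.
Restricted to 08:30–17:30: 14:15–14:30, 16:15–16:45.
Windows ≥ 15 min: 14:15–14:30, 16:15–16:45.

14:15–14:30, 16:15–16:45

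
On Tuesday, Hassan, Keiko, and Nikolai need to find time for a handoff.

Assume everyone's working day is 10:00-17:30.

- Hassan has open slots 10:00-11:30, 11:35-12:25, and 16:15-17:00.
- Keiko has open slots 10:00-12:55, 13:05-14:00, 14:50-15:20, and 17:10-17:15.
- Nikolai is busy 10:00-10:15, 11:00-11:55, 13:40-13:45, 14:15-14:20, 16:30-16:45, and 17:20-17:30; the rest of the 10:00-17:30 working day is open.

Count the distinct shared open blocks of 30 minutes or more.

Nikolai free within 10:00–17:30: 10:15–11:00, 11:55–13:40, 13:45–14:15, 14:20–16:30, 16:45–17:20.
Hassan ∩ Keiko: 10:00–11:30, 11:35–12:25.
Hassan ∩ Keiko ∩ Nikolai: 10:15–11:00, 11:55–12:25.
Windows ≥ 30 min: 10:15–11:00, 11:55–12:25.
That's 2 windows.

2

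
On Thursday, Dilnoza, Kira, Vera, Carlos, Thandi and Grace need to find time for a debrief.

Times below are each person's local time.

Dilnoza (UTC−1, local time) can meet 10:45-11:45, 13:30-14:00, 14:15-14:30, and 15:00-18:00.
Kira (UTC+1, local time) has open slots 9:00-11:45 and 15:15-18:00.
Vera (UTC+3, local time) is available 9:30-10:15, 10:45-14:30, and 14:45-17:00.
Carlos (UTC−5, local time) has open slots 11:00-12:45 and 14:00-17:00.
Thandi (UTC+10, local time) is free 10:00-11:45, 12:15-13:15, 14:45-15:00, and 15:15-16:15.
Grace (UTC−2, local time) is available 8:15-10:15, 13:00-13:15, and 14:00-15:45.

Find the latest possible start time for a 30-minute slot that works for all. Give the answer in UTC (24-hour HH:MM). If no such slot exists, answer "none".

Dilnoza → UTC: 11:45–12:45, 14:30–15:00, 15:15–15:30, 16:00–19:00.
Kira → UTC: 08:00–10:45, 14:15–17:00.
Vera → UTC: 06:30–07:15, 07:45–11:30, 11:45–14:00.
Carlos → UTC: 16:00–17:45, 19:00–22:00.
Thandi → UTC: 00:00–01:45, 02:15–03:15, 04:45–05:00, 05:15–06:15.
Grace → UTC: 10:15–12:15, 15:00–15:15, 16:00–17:45.
Dilnoza ∩ Kira: 14:30–15:00, 15:15–15:30, 16:00–17:00.
Dilnoza ∩ Kira ∩ Vera: (none).
Dilnoza ∩ Kira ∩ Vera ∩ Carlos: (none).
Dilnoza ∩ Kira ∩ Vera ∩ Carlos ∩ Thandi: (none).
Dilnoza ∩ Kira ∩ Vera ∩ Carlos ∩ Thandi ∩ Grace: (none).
Windows ≥ 30 min: (none).

none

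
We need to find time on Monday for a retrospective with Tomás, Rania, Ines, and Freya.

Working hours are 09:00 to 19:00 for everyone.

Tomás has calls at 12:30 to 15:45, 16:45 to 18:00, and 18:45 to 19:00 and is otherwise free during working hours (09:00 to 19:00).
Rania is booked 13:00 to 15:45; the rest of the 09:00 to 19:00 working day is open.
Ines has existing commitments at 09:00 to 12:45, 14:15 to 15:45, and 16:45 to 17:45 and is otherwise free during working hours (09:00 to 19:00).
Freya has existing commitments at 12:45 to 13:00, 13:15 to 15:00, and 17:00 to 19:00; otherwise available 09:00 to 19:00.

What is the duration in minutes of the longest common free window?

Tomás free within 09:00–19:00: 09:00–12:30, 15:45–16:45, 18:00–18:45.
Rania free within 09:00–19:00: 09:00–13:00, 15:45–19:00.
Ines free within 09:00–19:00: 12:45–14:15, 15:45–16:45, 17:45–19:00.
Freya free within 09:00–19:00: 09:00–12:45, 13:00–13:15, 15:00–17:00.
Tomás ∩ Rania: 09:00–12:30, 15:45–16:45, 18:00–18:45.
Tomás ∩ Rania ∩ Ines: 15:45–16:45, 18:00–18:45.
Tomás ∩ Rania ∩ Ines ∩ Freya: 15:45–16:45.
Single common window of 60 minutes.

60 minutes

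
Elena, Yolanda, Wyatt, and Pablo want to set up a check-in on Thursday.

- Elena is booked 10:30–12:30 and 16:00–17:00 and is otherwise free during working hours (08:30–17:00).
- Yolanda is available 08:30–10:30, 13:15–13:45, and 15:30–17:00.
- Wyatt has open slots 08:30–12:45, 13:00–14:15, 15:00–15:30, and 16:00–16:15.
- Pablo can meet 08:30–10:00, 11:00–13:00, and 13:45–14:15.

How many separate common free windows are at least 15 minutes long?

1

Elena free within 08:30–17:00: 08:30–10:30, 12:30–16:00.
Elena ∩ Yolanda: 08:30–10:30, 13:15–13:45, 15:30–16:00.
Elena ∩ Yolanda ∩ Wyatt: 08:30–10:30, 13:15–13:45.
Elena ∩ Yolanda ∩ Wyatt ∩ Pablo: 08:30–10:00.
Windows ≥ 15 min: 08:30–10:00.
That's 1 window.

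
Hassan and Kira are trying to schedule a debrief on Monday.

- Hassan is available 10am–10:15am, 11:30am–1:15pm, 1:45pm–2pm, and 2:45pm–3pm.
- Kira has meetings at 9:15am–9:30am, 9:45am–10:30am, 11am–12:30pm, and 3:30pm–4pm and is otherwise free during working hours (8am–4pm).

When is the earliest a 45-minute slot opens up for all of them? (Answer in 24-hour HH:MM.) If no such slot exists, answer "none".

12:30

Kira free within 08:00–16:00: 08:00–09:15, 09:30–09:45, 10:30–11:00, 12:30–15:30.
Hassan ∩ Kira: 12:30–13:15, 13:45–14:00, 14:45–15:00.
Windows ≥ 45 min: 12:30–13:15.
Earliest such window starts at 12:30.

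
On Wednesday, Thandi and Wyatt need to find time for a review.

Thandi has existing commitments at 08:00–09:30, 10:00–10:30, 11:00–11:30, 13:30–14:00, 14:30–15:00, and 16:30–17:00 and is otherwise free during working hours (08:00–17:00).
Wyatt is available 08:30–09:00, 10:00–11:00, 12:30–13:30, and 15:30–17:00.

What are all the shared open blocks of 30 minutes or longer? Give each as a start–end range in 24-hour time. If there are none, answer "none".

10:30–11:00, 12:30–13:30, 15:30–16:30

Thandi free within 08:00–17:00: 09:30–10:00, 10:30–11:00, 11:30–13:30, 14:00–14:30, 15:00–16:30.
Thandi ∩ Wyatt: 10:30–11:00, 12:30–13:30, 15:30–16:30.
Windows ≥ 30 min: 10:30–11:00, 12:30–13:30, 15:30–16:30.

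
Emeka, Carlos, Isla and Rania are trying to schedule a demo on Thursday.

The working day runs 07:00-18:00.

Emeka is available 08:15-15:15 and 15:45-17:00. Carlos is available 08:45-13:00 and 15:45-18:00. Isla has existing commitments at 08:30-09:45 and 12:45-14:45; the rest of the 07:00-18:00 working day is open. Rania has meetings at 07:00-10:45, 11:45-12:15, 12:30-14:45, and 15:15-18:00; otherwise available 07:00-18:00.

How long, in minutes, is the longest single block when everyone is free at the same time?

Isla free within 07:00–18:00: 07:00–08:30, 09:45–12:45, 14:45–18:00.
Rania free within 07:00–18:00: 10:45–11:45, 12:15–12:30, 14:45–15:15.
Emeka ∩ Carlos: 08:45–13:00, 15:45–17:00.
Emeka ∩ Carlos ∩ Isla: 09:45–12:45, 15:45–17:00.
Emeka ∩ Carlos ∩ Isla ∩ Rania: 10:45–11:45, 12:15–12:30.
Common window lengths: 60, 15 min; longest is 60.

60 minutes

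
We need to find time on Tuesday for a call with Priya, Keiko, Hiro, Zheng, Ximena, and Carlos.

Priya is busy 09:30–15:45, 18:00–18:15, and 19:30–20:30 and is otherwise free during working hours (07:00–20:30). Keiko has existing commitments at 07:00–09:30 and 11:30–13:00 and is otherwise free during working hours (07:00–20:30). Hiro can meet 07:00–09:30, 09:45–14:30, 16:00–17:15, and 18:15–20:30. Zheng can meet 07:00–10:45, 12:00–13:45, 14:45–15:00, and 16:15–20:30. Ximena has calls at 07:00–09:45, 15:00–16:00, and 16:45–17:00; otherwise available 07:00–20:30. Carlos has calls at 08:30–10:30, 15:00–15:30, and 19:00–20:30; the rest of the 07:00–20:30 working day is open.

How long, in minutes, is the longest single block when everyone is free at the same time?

Priya free within 07:00–20:30: 07:00–09:30, 15:45–18:00, 18:15–19:30.
Keiko free within 07:00–20:30: 09:30–11:30, 13:00–20:30.
Ximena free within 07:00–20:30: 09:45–15:00, 16:00–16:45, 17:00–20:30.
Carlos free within 07:00–20:30: 07:00–08:30, 10:30–15:00, 15:30–19:00.
Priya ∩ Keiko: 15:45–18:00, 18:15–19:30.
Priya ∩ Keiko ∩ Hiro: 16:00–17:15, 18:15–19:30.
Priya ∩ Keiko ∩ Hiro ∩ Zheng: 16:15–17:15, 18:15–19:30.
Priya ∩ Keiko ∩ Hiro ∩ Zheng ∩ Ximena: 16:15–16:45, 17:00–17:15, 18:15–19:30.
Priya ∩ Keiko ∩ Hiro ∩ Zheng ∩ Ximena ∩ Carlos: 16:15–16:45, 17:00–17:15, 18:15–19:00.
Common window lengths: 30, 15, 45 min; longest is 45.

45 minutes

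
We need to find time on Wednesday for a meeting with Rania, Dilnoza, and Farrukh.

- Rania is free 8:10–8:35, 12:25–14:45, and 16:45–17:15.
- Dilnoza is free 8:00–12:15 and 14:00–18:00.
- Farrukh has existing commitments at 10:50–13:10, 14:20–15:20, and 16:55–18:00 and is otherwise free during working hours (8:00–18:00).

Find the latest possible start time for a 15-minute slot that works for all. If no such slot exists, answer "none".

14:05

Farrukh free within 08:00–18:00: 08:00–10:50, 13:10–14:20, 15:20–16:55.
Rania ∩ Dilnoza: 08:10–08:35, 14:00–14:45, 16:45–17:15.
Rania ∩ Dilnoza ∩ Farrukh: 08:10–08:35, 14:00–14:20, 16:45–16:55.
Windows ≥ 15 min: 08:10–08:35, 14:00–14:20.
Latest start in the last window 14:00–14:20 is 14:20 − 15 min = 14:05.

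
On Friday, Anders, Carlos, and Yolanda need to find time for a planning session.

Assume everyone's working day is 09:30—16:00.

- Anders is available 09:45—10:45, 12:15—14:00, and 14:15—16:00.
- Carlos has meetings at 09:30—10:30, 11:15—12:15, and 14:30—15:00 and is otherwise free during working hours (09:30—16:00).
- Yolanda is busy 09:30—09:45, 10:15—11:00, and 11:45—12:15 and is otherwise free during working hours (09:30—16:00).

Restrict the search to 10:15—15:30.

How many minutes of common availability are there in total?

Carlos free within 09:30–16:00: 10:30–11:15, 12:15–14:30, 15:00–16:00.
Yolanda free within 09:30–16:00: 09:45–10:15, 11:00–11:45, 12:15–16:00.
Anders ∩ Carlos: 10:30–10:45, 12:15–14:00, 14:15–14:30, 15:00–16:00.
Anders ∩ Carlos ∩ Yolanda: 12:15–14:00, 14:15–14:30, 15:00–16:00.
Restricted to 10:15–15:30: 12:15–14:00, 14:15–14:30, 15:00–15:30.
Total common minutes: 105 + 15 + 30 = 150.

150 minutes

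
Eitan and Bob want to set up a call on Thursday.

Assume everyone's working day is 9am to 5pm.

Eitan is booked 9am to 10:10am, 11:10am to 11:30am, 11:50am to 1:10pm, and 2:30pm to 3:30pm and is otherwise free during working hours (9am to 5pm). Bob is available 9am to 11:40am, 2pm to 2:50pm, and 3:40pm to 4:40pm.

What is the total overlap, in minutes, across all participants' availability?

160 minutes

Eitan free within 09:00–17:00: 10:10–11:10, 11:30–11:50, 13:10–14:30, 15:30–17:00.
Eitan ∩ Bob: 10:10–11:10, 11:30–11:40, 14:00–14:30, 15:40–16:40.
Total common minutes: 60 + 10 + 30 + 60 = 160.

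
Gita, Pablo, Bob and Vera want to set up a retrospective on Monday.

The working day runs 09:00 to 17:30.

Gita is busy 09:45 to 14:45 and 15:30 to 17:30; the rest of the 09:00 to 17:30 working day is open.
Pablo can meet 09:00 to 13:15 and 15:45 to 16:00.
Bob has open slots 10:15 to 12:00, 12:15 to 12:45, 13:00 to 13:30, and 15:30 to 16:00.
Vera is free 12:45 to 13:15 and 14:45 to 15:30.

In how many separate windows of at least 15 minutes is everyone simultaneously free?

0

Gita free within 09:00–17:30: 09:00–09:45, 14:45–15:30.
Gita ∩ Pablo: 09:00–09:45.
Gita ∩ Pablo ∩ Bob: (none).
Gita ∩ Pablo ∩ Bob ∩ Vera: (none).
Windows ≥ 15 min: (none).
That's 0 windows.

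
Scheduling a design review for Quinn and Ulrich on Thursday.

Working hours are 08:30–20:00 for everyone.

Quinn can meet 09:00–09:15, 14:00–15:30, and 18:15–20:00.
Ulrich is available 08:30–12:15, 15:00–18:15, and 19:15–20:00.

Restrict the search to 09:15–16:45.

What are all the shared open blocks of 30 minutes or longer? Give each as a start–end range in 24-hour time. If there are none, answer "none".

Quinn ∩ Ulrich: 09:00–09:15, 15:00–15:30, 19:15–20:00.
Restricted to 09:15–16:45: 15:00–15:30.
Windows ≥ 30 min: 15:00–15:30.

15:00–15:30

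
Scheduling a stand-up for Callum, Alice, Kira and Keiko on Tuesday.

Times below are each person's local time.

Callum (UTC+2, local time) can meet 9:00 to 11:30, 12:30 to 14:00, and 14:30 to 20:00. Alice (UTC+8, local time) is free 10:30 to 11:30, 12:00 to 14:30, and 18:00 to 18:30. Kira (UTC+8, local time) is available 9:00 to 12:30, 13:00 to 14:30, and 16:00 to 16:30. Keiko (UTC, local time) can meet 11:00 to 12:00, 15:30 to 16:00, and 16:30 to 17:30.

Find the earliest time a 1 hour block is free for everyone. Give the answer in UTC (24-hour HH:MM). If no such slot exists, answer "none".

none

Callum → UTC: 07:00–09:30, 10:30–12:00, 12:30–18:00.
Alice → UTC: 02:30–03:30, 04:00–06:30, 10:00–10:30.
Kira → UTC: 01:00–04:30, 05:00–06:30, 08:00–08:30.
Keiko → UTC: 11:00–12:00, 15:30–16:00, 16:30–17:30.
Callum ∩ Alice: (none).
Callum ∩ Alice ∩ Kira: (none).
Callum ∩ Alice ∩ Kira ∩ Keiko: (none).
Windows ≥ 60 min: (none).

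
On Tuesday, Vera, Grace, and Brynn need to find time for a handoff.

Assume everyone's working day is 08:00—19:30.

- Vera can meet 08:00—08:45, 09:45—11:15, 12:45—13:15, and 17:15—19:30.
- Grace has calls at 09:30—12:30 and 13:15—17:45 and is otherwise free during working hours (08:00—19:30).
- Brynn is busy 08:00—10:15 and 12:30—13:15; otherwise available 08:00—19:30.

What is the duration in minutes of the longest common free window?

105 minutes

Grace free within 08:00–19:30: 08:00–09:30, 12:30–13:15, 17:45–19:30.
Brynn free within 08:00–19:30: 10:15–12:30, 13:15–19:30.
Vera ∩ Grace: 08:00–08:45, 12:45–13:15, 17:45–19:30.
Vera ∩ Grace ∩ Brynn: 17:45–19:30.
Single common window of 105 minutes.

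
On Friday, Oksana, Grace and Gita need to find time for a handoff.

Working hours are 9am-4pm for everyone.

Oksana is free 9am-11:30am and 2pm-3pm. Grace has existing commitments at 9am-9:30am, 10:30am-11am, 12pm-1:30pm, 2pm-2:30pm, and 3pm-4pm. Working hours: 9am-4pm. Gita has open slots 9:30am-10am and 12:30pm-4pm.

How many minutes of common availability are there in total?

Grace free within 09:00–16:00: 09:30–10:30, 11:00–12:00, 13:30–14:00, 14:30–15:00.
Oksana ∩ Grace: 09:30–10:30, 11:00–11:30, 14:30–15:00.
Oksana ∩ Grace ∩ Gita: 09:30–10:00, 14:30–15:00.
Total common minutes: 30 + 30 = 60.

60 minutes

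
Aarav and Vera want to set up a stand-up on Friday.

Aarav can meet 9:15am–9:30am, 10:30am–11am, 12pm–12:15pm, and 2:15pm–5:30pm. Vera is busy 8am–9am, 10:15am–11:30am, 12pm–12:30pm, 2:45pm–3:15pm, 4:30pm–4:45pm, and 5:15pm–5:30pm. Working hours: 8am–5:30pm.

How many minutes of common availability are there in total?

Vera free within 08:00–17:30: 09:00–10:15, 11:30–12:00, 12:30–14:45, 15:15–16:30, 16:45–17:15.
Aarav ∩ Vera: 09:15–09:30, 14:15–14:45, 15:15–16:30, 16:45–17:15.
Total common minutes: 15 + 30 + 75 + 30 = 150.

150 minutes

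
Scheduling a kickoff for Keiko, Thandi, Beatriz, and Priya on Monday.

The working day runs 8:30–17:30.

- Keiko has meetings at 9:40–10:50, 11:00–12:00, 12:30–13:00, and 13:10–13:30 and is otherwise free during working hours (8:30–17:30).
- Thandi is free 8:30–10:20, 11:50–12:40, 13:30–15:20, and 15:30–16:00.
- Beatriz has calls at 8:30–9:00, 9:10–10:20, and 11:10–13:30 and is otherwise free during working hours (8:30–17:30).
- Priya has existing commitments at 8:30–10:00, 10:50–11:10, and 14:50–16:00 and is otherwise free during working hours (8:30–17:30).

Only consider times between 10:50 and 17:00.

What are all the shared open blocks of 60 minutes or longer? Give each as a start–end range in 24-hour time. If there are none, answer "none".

Keiko free within 08:30–17:30: 08:30–09:40, 10:50–11:00, 12:00–12:30, 13:00–13:10, 13:30–17:30.
Beatriz free within 08:30–17:30: 09:00–09:10, 10:20–11:10, 13:30–17:30.
Priya free within 08:30–17:30: 10:00–10:50, 11:10–14:50, 16:00–17:30.
Keiko ∩ Thandi: 08:30–09:40, 12:00–12:30, 13:30–15:20, 15:30–16:00.
Keiko ∩ Thandi ∩ Beatriz: 09:00–09:10, 13:30–15:20, 15:30–16:00.
Keiko ∩ Thandi ∩ Beatriz ∩ Priya: 13:30–14:50.
Restricted to 10:50–17:00: 13:30–14:50.
Windows ≥ 60 min: 13:30–14:50.

13:30–14:50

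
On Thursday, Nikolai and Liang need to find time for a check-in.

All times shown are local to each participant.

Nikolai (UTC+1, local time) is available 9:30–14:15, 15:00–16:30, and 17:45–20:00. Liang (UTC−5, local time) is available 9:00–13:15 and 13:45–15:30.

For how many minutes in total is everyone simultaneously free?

Nikolai → UTC: 08:30–13:15, 14:00–15:30, 16:45–19:00.
Liang → UTC: 14:00–18:15, 18:45–20:30.
Nikolai ∩ Liang: 14:00–15:30, 16:45–18:15, 18:45–19:00.
Total common minutes: 90 + 90 + 15 = 195.

195 minutes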